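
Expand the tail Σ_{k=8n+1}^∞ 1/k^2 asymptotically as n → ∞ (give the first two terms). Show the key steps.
Σ_{k>8n} 1/k^2 = 1/(1 · (8n)) − 1/(2 · (8n)^2) + O(1/(8n)^3)

Compare to the integral: ∫_{8n}^∞ x^(−2) dx = [−x^(−1)/1]_{8n}^∞ = 1/((2−1)·(8n)). The Euler-Maclaurin correction adds −f(8n)/2 = −1/(2·(8n)^2). Euler-Maclaurin then gives
  Σ_{k>8n} 1/k^2 = ∫_{8n}^∞ dx/x^2 − 1/(2·(8n)^2) + O(1/(8n)^3).
(Equivalently this is ζ(2) − Σ_{k≤8n} 1/k^2.)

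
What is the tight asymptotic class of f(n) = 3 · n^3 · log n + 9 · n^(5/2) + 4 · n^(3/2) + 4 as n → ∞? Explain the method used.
f(n) ∈ Θ(n^3 · log n)

Compare the terms by growth order. For large n, n^a · (log n)^b dominates n^a' · (log n)^b' iff a > a', or (a = a' and b > b'). Ranking the 4 terms shows the dominant one is 3 · n^3 · log n. Hence f(n) ∈ Θ(n^3 · log n).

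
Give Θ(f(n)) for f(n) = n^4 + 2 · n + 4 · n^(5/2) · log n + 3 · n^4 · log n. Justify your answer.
f(n) ∈ Θ(n^4 · log n)

Compare the terms by growth order. For large n, n^a · (log n)^b dominates n^a' · (log n)^b' iff a > a', or (a = a' and b > b'). Ranking the 4 terms shows the dominant one is 3 · n^4 · log n. Hence f(n) ∈ Θ(n^4 · log n).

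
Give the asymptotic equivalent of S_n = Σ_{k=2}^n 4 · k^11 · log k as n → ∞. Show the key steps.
S_n ~ n^12 log n / 3 − n^12 / 36

By integral comparison, S_n = ∫_1^n 4 · x^11 · log x dx + O(n^11 · log n). For the integral, ∫ x^11 log x dx = n^12 log n / 12 − n^12/144 (integration by parts). Hence S_n ~ n^12 log n / 3 − n^12 / 36.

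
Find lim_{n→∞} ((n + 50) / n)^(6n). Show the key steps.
lim = e^300

Rewrite as (1 + 50/n)^(6n). By the standard limit (1 + x/n)^n → e^x, we have (1 + 50/n)^n → e^50, and raising to the 6th power gives e^300.
More precisely, ln[(1 + 50/n)^(6n)] = 6n · ln(1 + 50/n) = 6n · (50/n + O(1/n^2)) = 300 + O(1/n) → 300.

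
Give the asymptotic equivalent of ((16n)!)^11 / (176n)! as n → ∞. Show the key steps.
((16n)!)^11/(176n)! ~ ((2π·16n)^(10/2) / sqrt(11)) · 11^(−11·16n)  →  0

Write N = 16n. Stirling: N! ~ sqrt(2π N)(N/e)^N and (11N)! ~ sqrt(2π·11N)·(11N/e)^(11N).
  (N!)^11/(11N)! ~ (2π N)^(11/2) (N/e)^(11N) / [sqrt(2π·11N) (11N/e)^(11N)]
     = (2π N)^(11/2) / sqrt(2π·11N) · (N/(11N))^(11N)
     = (2π N)^((11−1)/2) / sqrt(11) · 11^(−11N).
Since 11^11 > 1, the factor 11^(−11N) decays exponentially, so the ratio → 0. Substituting N = 16n gives the stated form.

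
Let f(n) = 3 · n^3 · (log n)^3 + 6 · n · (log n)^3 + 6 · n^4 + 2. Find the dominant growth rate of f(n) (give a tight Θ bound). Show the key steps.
f(n) ∈ Θ(n^4)

Compare the terms by growth order. For large n, n^a · (log n)^b dominates n^a' · (log n)^b' iff a > a', or (a = a' and b > b'). Ranking the 4 terms shows the dominant one is 6 · n^4. Hence f(n) ∈ Θ(n^4).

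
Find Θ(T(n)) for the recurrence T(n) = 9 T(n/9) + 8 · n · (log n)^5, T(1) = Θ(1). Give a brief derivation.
T(n) = Θ(n · (log n)^6)

Here log_9 9 = 1 and f(n) = 8 · n · (log n)^5 = Θ(n^(log_9 9) · (log n)^5). This is the extended Case 2 of the master theorem (f matches the critical exponent up to log factors), giving T(n) = Θ(n^(log_9 9) · (log n)^(5+1)) = Θ(n · (log n)^6).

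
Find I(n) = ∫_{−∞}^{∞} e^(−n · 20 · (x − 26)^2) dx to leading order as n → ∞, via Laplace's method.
I(n) = sqrt(π/(20n))

Here φ(x) = 20 · (x − 26)^2 has its unique minimum at x* = 26 with φ(x*) = 0 and φ''(x*) = 40. Laplace's method gives
  I(n) ~ e^(−n φ(x*)) · sqrt(2π / (n · φ''(x*))) = sqrt(2π / (40n)) = sqrt(π/(20n)).
This is exact: substituting u = (x − 26)·sqrt(20n) gives I(n) = (1/sqrt(20n)) ∫_{−∞}^{∞} e^(−u^2) du = sqrt(π/(20n)).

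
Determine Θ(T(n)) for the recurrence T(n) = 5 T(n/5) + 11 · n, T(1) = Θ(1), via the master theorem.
T(n) = Θ(n log n)

log_5 5 = 1, and f(n) = 11 · n = Θ(n^(log_5 5)). This is Case 2 of the master theorem: T(n) = Θ(f(n) · log n) = Θ(n log n).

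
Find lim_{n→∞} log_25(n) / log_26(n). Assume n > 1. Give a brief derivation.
lim = ln(26) / ln(25) = log_25(26)

Change of base: log_25(n) = ln n / ln 25 and log_26(n) = ln n / ln 26. The ratio is (ln n / ln 25) · (ln 26 / ln n) = ln 26 / ln 25, a constant independent of n. So the limit is ln 26 / ln 25 = log_25(26).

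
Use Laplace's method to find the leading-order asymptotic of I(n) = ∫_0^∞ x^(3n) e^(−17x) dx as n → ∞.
I(n) ~ (sqrt(2π·3n) / 17) · (3n/(17e))^(3n)

Write the integrand as exp(3n ln x − 17x) and set f(x) = 3n ln x − 17x. Then f'(x) = 3n/x − 17 = 0 at x* = 3n/17, and f''(x*) = −3n/x*^2 = −17^2/(3n). Laplace's method (interior maximum) gives
  I(n) ~ e^(f(x*)) · sqrt(2π / |f''(x*)|)
        = exp(3n ln(3n/17) − 3n) · sqrt(2π · 3n / 17^2)
        = (3n/17)^(3n) e^(−3n) · sqrt(2π·3n) / 17
        = (sqrt(2π·3n) / 17) · (3n/(17e))^(3n).
This matches Γ(3n+1)/17^(3n+1) with Stirling applied to Γ.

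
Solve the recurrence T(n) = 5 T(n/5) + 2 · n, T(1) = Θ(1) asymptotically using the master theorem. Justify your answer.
T(n) = Θ(n log n)

log_5 5 = 1, and f(n) = 2 · n = Θ(n^(log_5 5)). This is Case 2 of the master theorem: T(n) = Θ(f(n) · log n) = Θ(n log n).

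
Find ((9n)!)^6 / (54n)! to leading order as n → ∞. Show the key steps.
((9n)!)^6/(54n)! ~ ((2π·9n)^(5/2) / sqrt(6)) · 6^(−6·9n)  →  0

Write N = 9n. Stirling: N! ~ sqrt(2π N)(N/e)^N and (6N)! ~ sqrt(2π·6N)·(6N/e)^(6N).
  (N!)^6/(6N)! ~ (2π N)^(6/2) (N/e)^(6N) / [sqrt(2π·6N) (6N/e)^(6N)]
     = (2π N)^(6/2) / sqrt(2π·6N) · (N/(6N))^(6N)
     = (2π N)^((6−1)/2) / sqrt(6) · 6^(−6N).
Since 6^6 > 1, the factor 6^(−6N) decays exponentially, so the ratio → 0. Substituting N = 9n gives the stated form.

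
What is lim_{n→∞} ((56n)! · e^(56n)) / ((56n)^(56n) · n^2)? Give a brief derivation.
lim = 0

Stirling: (56n)! ~ sqrt(2π·56n) · (56n/e)^(56n). Hence
  (56n)! · e^(56n) / (56n)^(56n) ~ sqrt(2π·56n).
Dividing by n^2: sqrt(2π·56n) / n^2 = sqrt(2π·56) · n^((1−4)/2), so the expression behaves like sqrt(2π·56) · n^((1−4)/2) → 0.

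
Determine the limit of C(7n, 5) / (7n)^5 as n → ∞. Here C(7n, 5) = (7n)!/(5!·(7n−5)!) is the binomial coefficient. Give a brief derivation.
lim = 1/5! = 1/120

With N = 7n → ∞: C(N, 5) / N^5 = [N(N−1)…(N−4)] / (5! · N^5) = (1/5!) · 1 · (1 − 1/(7n)) · (1 − 2/(7n)) · (1 − 3/(7n)) · (1 − 4/(7n)). Each factor → 1 as N → ∞, so the limit is 1/5! = 1/120.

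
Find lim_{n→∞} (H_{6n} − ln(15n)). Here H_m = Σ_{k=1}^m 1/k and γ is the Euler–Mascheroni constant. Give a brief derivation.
lim = ln(2/5) + γ

By Euler-Maclaurin, H_m = ln m + γ + O(1/m). So
  H_{6n} − ln(15n) = ln(6n) + γ − ln(15n) + O(1/n)
                       = ln(6/15) + γ + O(1/n).
Hence the limit is ln(6/15) + γ (= ln(2/5)).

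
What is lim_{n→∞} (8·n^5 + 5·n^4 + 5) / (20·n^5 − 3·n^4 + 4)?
lim = 8/20 = 2/5

For large n the leading n^5 terms dominate both numerator and denominator. Dividing top and bottom by n^5, every other term tends to 0, leaving 8/20 = 2/5.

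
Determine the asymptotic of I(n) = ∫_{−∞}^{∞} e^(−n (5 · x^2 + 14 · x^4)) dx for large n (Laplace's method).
I(n) ~ sqrt(π/(5n))

φ(x) = 5 · x^2 + 14 · x^4 has its unique global minimum at x* = 0 (since φ'(x) = 10x + 56x^3 = 0 only at x = 0 for real x with both coefficients positive, and φ → ∞ as |x| → ∞). At x* = 0, φ(0) = 0 and φ''(0) = 10. Laplace's method then gives
  I(n) ~ sqrt(2π / (n · φ''(0))) · e^(−n φ(0)) = sqrt(2π / (10n)) = sqrt(π/(5n)).
The 14 · x^4 term contributes only at subleading order (an O(1/n) relative correction).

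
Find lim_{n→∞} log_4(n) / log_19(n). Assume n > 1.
lim = ln(19) / ln(4) = log_4(19)

Change of base: log_4(n) = ln n / ln 4 and log_19(n) = ln n / ln 19. The ratio is (ln n / ln 4) · (ln 19 / ln n) = ln 19 / ln 4, a constant independent of n. So the limit is ln 19 / ln 4 = log_4(19).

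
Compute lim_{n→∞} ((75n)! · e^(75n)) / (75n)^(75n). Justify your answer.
lim = ∞

Stirling: (75n)! ~ sqrt(2π·75n) · (75n/e)^(75n). Hence
  (75n)! · e^(75n) / (75n)^(75n) ~ sqrt(2π·75n) = sqrt(2π·75) · sqrt(n) → ∞.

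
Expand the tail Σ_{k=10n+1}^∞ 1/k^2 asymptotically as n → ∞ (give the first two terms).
Σ_{k>10n} 1/k^2 = 1/(1 · (10n)) − 1/(2 · (10n)^2) + O(1/(10n)^3)

Compare to the integral: ∫_{10n}^∞ x^(−2) dx = [−x^(−1)/1]_{10n}^∞ = 1/((2−1)·(10n)). The Euler-Maclaurin correction adds −f(10n)/2 = −1/(2·(10n)^2). Euler-Maclaurin then gives
  Σ_{k>10n} 1/k^2 = ∫_{10n}^∞ dx/x^2 − 1/(2·(10n)^2) + O(1/(10n)^3).
(Equivalently this is ζ(2) − Σ_{k≤10n} 1/k^2.)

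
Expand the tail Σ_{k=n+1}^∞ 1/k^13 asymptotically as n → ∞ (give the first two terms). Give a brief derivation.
Σ_{k>n} 1/k^13 = 1/(12 · n^12) − 1/(2 · n^13) + O(1/n^14)

Compare to the integral: ∫_{n}^∞ x^(−13) dx = [−x^(−12)/12]_{n}^∞ = 1/((13−1)·n^12). The Euler-Maclaurin correction adds −f(n)/2 = −1/(2·n^13). Euler-Maclaurin then gives
  Σ_{k>n} 1/k^13 = ∫_{n}^∞ dx/x^13 − 1/(2·n^13) + O(1/n^14).
(Equivalently this is ζ(13) − Σ_{k≤n} 1/k^13.)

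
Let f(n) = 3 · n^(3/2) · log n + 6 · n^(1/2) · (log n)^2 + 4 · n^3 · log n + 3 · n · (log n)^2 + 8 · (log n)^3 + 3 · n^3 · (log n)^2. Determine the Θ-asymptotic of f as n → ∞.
f(n) ∈ Θ(n^3 · (log n)^2)

Compare the terms by growth order. For large n, n^a · (log n)^b dominates n^a' · (log n)^b' iff a > a', or (a = a' and b > b'). Ranking the 6 terms shows the dominant one is 3 · n^3 · (log n)^2. Hence f(n) ∈ Θ(n^3 · (log n)^2).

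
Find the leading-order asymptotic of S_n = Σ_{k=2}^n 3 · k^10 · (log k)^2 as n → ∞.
S_n ~ 3 · n^11 · (log n)^2 / 11

By integral comparison, S_n = ∫_1^n 3 · x^10 · (log x)^2 dx + O(n^10 · (log n)^2). For the integral, the leading term of ∫_1^n x^10 (log x)^2 dx is n^11/11 · (log n)^2 (by repeated integration by parts; each step lowers the log-exponent and produces a relatively O(1/log n) correction). Hence S_n ~ 3 · n^11 · (log n)^2 / 11.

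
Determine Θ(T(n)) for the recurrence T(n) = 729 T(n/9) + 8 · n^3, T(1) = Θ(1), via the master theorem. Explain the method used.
T(n) = Θ(n^3 log n)

log_9 729 = 3, and f(n) = 8 · n^3 = Θ(n^(log_9 729)). This is Case 2 of the master theorem: T(n) = Θ(f(n) · log n) = Θ(n^3 log n).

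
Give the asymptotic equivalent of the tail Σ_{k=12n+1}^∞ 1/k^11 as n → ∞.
Σ_{k>12n} 1/k^11 ~ 1/(10 · (12n)^10)

Compare to the integral: ∫_{12n}^∞ x^(−11) dx = [−x^(−10)/10]_{12n}^∞ = 1/((11−1)·(12n)^10). Euler-Maclaurin then gives
  Σ_{k>12n} 1/k^11 = ∫_{12n}^∞ dx/x^11 − 1/(2·(12n)^11) + O(1/(12n)^12).
(Equivalently this is ζ(11) − Σ_{k≤12n} 1/k^11.)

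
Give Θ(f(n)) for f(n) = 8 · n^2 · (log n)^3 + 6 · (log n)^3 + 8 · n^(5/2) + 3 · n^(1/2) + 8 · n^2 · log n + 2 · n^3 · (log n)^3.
f(n) ∈ Θ(n^3 · (log n)^3)

Compare the terms by growth order. For large n, n^a · (log n)^b dominates n^a' · (log n)^b' iff a > a', or (a = a' and b > b'). Ranking the 6 terms shows the dominant one is 2 · n^3 · (log n)^3. Hence f(n) ∈ Θ(n^3 · (log n)^3).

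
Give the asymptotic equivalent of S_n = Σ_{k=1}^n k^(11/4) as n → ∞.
S_n ~ (4/15) · n^(15/4)

Integral comparison: Σ_{k=1}^n k^(11/4) = ∫_0^n x^(11/4) dx + O(n^(11/4)). The integral is n^(1 + 11/4) / (1 + 11/4) = n^((11+4)/4) / ((11+4)/4) = (4/15) · n^(15/4).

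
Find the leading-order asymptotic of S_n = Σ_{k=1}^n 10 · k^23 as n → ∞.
S_n ~ 5 · n^24 / 12

By integral comparison (Euler-Maclaurin), Σ_{k=1}^n 10 · k^23 = 10 · ∫_0^n x^23 dx + O(n^23) = 10 · n^24/24 = 5 · n^24 / 12 + O(n^23). (Equivalently, Faulhaber's formula gives the same leading term.)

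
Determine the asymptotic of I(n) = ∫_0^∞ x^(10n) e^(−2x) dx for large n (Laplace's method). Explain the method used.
I(n) ~ (sqrt(2π·10n) / 2) · (10n/(2e))^(10n)

Write the integrand as exp(10n ln x − 2x) and set f(x) = 10n ln x − 2x. Then f'(x) = 10n/x − 2 = 0 at x* = 10n/2, and f''(x*) = −10n/x*^2 = −2^2/(10n). Laplace's method (interior maximum) gives
  I(n) ~ e^(f(x*)) · sqrt(2π / |f''(x*)|)
        = exp(10n ln(10n/2) − 10n) · sqrt(2π · 10n / 2^2)
        = (10n/2)^(10n) e^(−10n) · sqrt(2π·10n) / 2
        = (sqrt(2π·10n) / 2) · (10n/(2e))^(10n).
This matches Γ(10n+1)/2^(10n+1) with Stirling applied to Γ.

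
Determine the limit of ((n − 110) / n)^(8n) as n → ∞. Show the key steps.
lim = e^(−880)

Rewrite as (1 − 110/n)^(8n). By the standard limit (1 + x/n)^n → e^x, we have (1 − 110/n)^n → e^(−110), and raising to the 8th power gives e^(−880).
More precisely, ln[(1 − 110/n)^(8n)] = 8n · ln(1 − 110/n) = 8n · (-110/n + O(1/n^2)) = -880 + O(1/n) → -880.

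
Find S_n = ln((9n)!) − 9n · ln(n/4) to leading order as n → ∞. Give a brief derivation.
S_n ~ 9n · (ln 36 − 1) + O(ln n)

Stirling: ln((9n)!) = 9n ln(9n) − 9n + O(ln n).
  S_n = 9n ln(9n) − 9n − 9n ln(n/4) + O(ln n)
      = 9n ln(9n) − 9n ln n + 9n ln 4 − 9n + O(ln n)
      = 9n ln 9 + 9n ln 4 − 9n + O(ln n)
      = 9n (ln 36 − 1) + O(ln n).
Numerically ln(36) − 1 ≈ 2.5835.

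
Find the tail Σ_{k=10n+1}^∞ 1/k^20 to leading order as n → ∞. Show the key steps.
Σ_{k>10n} 1/k^20 ~ 1/(19 · (10n)^19)

Compare to the integral: ∫_{10n}^∞ x^(−20) dx = [−x^(−19)/19]_{10n}^∞ = 1/((20−1)·(10n)^19). Euler-Maclaurin then gives
  Σ_{k>10n} 1/k^20 = ∫_{10n}^∞ dx/x^20 − 1/(2·(10n)^20) + O(1/(10n)^21).
(Equivalently this is ζ(20) − Σ_{k≤10n} 1/k^20.)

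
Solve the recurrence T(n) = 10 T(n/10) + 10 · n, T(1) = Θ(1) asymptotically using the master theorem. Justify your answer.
T(n) = Θ(n log n)

log_10 10 = 1, and f(n) = 10 · n = Θ(n^(log_10 10)). This is Case 2 of the master theorem: T(n) = Θ(f(n) · log n) = Θ(n log n).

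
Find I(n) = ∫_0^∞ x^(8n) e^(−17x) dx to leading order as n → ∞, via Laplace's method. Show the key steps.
I(n) ~ (sqrt(2π·8n) / 17) · (8n/(17e))^(8n)

Write the integrand as exp(8n ln x − 17x) and set f(x) = 8n ln x − 17x. Then f'(x) = 8n/x − 17 = 0 at x* = 8n/17, and f''(x*) = −8n/x*^2 = −17^2/(8n). Laplace's method (interior maximum) gives
  I(n) ~ e^(f(x*)) · sqrt(2π / |f''(x*)|)
        = exp(8n ln(8n/17) − 8n) · sqrt(2π · 8n / 17^2)
        = (8n/17)^(8n) e^(−8n) · sqrt(2π·8n) / 17
        = (sqrt(2π·8n) / 17) · (8n/(17e))^(8n).
This matches Γ(8n+1)/17^(8n+1) with Stirling applied to Γ.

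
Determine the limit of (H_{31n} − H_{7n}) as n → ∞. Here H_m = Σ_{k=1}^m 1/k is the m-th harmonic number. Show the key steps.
lim = ln(31/7)

Euler-Maclaurin gives H_m = ln m + γ + 1/(2m) + O(1/m^2). The γ and O(1/m) terms cancel in the difference:
  H_{31n} − H_{7n} = ln(31n) − ln(7n) + O(1/n) = ln(31/7) + O(1/n).
Hence the limit is ln(31/7).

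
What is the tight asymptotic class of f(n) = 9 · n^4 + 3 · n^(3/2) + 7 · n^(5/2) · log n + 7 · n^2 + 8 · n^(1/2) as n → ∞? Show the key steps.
f(n) ∈ Θ(n^4)

Compare the terms by growth order. For large n, n^a · (log n)^b dominates n^a' · (log n)^b' iff a > a', or (a = a' and b > b'). Ranking the 5 terms shows the dominant one is 9 · n^4. Hence f(n) ∈ Θ(n^4).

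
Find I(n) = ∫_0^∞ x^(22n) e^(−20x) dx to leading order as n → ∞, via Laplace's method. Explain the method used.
I(n) ~ (sqrt(2π·22n) / 20) · (22n/(20e))^(22n)

Write the integrand as exp(22n ln x − 20x) and set f(x) = 22n ln x − 20x. Then f'(x) = 22n/x − 20 = 0 at x* = 22n/20, and f''(x*) = −22n/x*^2 = −20^2/(22n). Laplace's method (interior maximum) gives
  I(n) ~ e^(f(x*)) · sqrt(2π / |f''(x*)|)
        = exp(22n ln(22n/20) − 22n) · sqrt(2π · 22n / 20^2)
        = (22n/20)^(22n) e^(−22n) · sqrt(2π·22n) / 20
        = (sqrt(2π·22n) / 20) · (22n/(20e))^(22n).
This matches Γ(22n+1)/20^(22n+1) with Stirling applied to Γ.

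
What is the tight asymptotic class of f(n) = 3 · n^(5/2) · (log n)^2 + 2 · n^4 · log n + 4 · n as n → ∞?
f(n) ∈ Θ(n^4 · log n)

Compare the terms by growth order. For large n, n^a · (log n)^b dominates n^a' · (log n)^b' iff a > a', or (a = a' and b > b'). Ranking the 3 terms shows the dominant one is 2 · n^4 · log n. Hence f(n) ∈ Θ(n^4 · log n).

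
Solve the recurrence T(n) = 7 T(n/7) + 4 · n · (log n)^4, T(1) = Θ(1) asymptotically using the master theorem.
T(n) = Θ(n · (log n)^5)

Here log_7 7 = 1 and f(n) = 4 · n · (log n)^4 = Θ(n^(log_7 7) · (log n)^4). This is the extended Case 2 of the master theorem (f matches the critical exponent up to log factors), giving T(n) = Θ(n^(log_7 7) · (log n)^(4+1)) = Θ(n · (log n)^5).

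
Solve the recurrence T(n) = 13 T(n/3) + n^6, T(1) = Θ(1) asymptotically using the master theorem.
T(n) = Θ(n^6)

log_3 13 ≈ 2.335. f(n) = n^6 dominates n^(log_3 13) since 6 > 2.335, and the regularity condition a·f(n/b) = 13·(n/3)^6 = (13/729)·n^6 ≤ c·f(n) holds with c = 13/729 ≈ 0.0178 < 1. So this is Case 3: T(n) = Θ(f(n)) = Θ(n^6).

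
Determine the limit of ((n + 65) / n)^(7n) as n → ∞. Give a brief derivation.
lim = e^455

Rewrite as (1 + 65/n)^(7n). By the standard limit (1 + x/n)^n → e^x, we have (1 + 65/n)^n → e^65, and raising to the 7th power gives e^455.
More precisely, ln[(1 + 65/n)^(7n)] = 7n · ln(1 + 65/n) = 7n · (65/n + O(1/n^2)) = 455 + O(1/n) → 455.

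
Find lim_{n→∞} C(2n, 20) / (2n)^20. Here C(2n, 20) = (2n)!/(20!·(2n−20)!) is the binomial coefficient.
lim = 1/20! = 1/2432902008176640000

With N = 2n → ∞: C(N, 20) / N^20 = [N(N−1)…(N−19)] / (20! · N^20) = (1/20!) · 1 · (1 − 1/(2n)) · … · (1 − 19/(2n)). Each factor → 1 as N → ∞, so the limit is 1/20! = 1/2432902008176640000.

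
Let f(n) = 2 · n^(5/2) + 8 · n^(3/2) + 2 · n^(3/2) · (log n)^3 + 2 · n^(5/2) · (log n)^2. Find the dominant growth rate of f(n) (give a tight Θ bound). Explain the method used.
f(n) ∈ Θ(n^(5/2) · (log n)^2)

Compare the terms by growth order. For large n, n^a · (log n)^b dominates n^a' · (log n)^b' iff a > a', or (a = a' and b > b'). Ranking the 4 terms shows the dominant one is 2 · n^(5/2) · (log n)^2. Hence f(n) ∈ Θ(n^(5/2) · (log n)^2).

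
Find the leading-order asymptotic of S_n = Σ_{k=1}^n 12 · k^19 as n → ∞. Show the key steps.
S_n ~ 3 · n^20 / 5

By integral comparison (Euler-Maclaurin), Σ_{k=1}^n 12 · k^19 = 12 · ∫_0^n x^19 dx + O(n^19) = 12 · n^20/20 = 3 · n^20 / 5 + O(n^19). (Equivalently, Faulhaber's formula gives the same leading term.)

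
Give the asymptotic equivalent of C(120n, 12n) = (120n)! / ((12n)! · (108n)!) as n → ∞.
C(120n, 12n) ~ (10000000000/387420489)^(12n) · sqrt(5/(9π·12n))

Write N = 12n. Apply Stirling to each factorial:
  (10N)! ~ sqrt(2π·10N) · (10N/e)^(10N),
  N! ~ sqrt(2π N) · (N/e)^N,
  (9N)! ~ sqrt(2π·9N) · (9N/e)^(9N).
The exponential factors combine to (10N)^(10N) / (N^N · (9N)^(9N)) = 10^(10N)/9^(9N) = (10^10/9^9)^N = (10000000000/387420489)^N.
The square-root prefactors combine to sqrt(2π·10N) / (sqrt(2π N)·sqrt(2π·9N)) = sqrt(10 / (2π·9·N)) = sqrt(5/(9π·12n)).
Substituting N = 12n: C(120n, 12n) ~ (10000000000/387420489)^(12n) · sqrt(5/(9π·12n)).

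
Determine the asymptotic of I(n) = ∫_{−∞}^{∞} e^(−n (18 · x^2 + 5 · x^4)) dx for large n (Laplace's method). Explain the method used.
I(n) ~ sqrt(π/(18n))

φ(x) = 18 · x^2 + 5 · x^4 has its unique global minimum at x* = 0 (since φ'(x) = 36x + 20x^3 = 0 only at x = 0 for real x with both coefficients positive, and φ → ∞ as |x| → ∞). At x* = 0, φ(0) = 0 and φ''(0) = 36. Laplace's method then gives
  I(n) ~ sqrt(2π / (n · φ''(0))) · e^(−n φ(0)) = sqrt(2π / (36n)) = sqrt(π/(18n)).
The 5 · x^4 term contributes only at subleading order (an O(1/n) relative correction).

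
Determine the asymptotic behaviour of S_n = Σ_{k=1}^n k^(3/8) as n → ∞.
S_n ~ (8/11) · n^(11/8)

Integral comparison: Σ_{k=1}^n k^(3/8) = ∫_0^n x^(3/8) dx + O(n^(3/8)). The integral is n^(1 + 3/8) / (1 + 3/8) = n^((3+8)/8) / ((3+8)/8) = (8/11) · n^(11/8).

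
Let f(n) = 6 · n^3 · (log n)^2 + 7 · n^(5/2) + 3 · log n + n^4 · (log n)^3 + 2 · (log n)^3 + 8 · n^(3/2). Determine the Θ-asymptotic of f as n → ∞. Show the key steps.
f(n) ∈ Θ(n^4 · (log n)^3)

Compare the terms by growth order. For large n, n^a · (log n)^b dominates n^a' · (log n)^b' iff a > a', or (a = a' and b > b'). Ranking the 6 terms shows the dominant one is n^4 · (log n)^3. Hence f(n) ∈ Θ(n^4 · (log n)^3).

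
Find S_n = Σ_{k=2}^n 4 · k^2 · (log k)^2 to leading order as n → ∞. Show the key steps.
S_n ~ 4 · n^3 · (log n)^2 / 3

By integral comparison, S_n = ∫_1^n 4 · x^2 · (log x)^2 dx + O(n^2 · (log n)^2). For the integral, the leading term of ∫_1^n x^2 (log x)^2 dx is n^3/3 · (log n)^2 (by repeated integration by parts; each step lowers the log-exponent and produces a relatively O(1/log n) correction). Hence S_n ~ 4 · n^3 · (log n)^2 / 3.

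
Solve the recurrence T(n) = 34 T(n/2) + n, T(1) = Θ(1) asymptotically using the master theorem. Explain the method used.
T(n) = Θ(n^(log_2 34))

Master theorem: compare f(n) = n to n^(log_2 34) where log_2 34 ≈ 5.087. Since 1 < log_2 34, we have f(n) = O(n^(log_2 34 − ε)) for some ε > 0 — Case 1. Hence T(n) = Θ(n^(log_2 34)).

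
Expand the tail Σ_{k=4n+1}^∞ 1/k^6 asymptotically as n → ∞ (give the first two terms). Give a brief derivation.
Σ_{k>4n} 1/k^6 = 1/(5 · (4n)^5) − 1/(2 · (4n)^6) + O(1/(4n)^7)

Compare to the integral: ∫_{4n}^∞ x^(−6) dx = [−x^(−5)/5]_{4n}^∞ = 1/((6−1)·(4n)^5). The Euler-Maclaurin correction adds −f(4n)/2 = −1/(2·(4n)^6). Euler-Maclaurin then gives
  Σ_{k>4n} 1/k^6 = ∫_{4n}^∞ dx/x^6 − 1/(2·(4n)^6) + O(1/(4n)^7).
(Equivalently this is ζ(6) − Σ_{k≤4n} 1/k^6.)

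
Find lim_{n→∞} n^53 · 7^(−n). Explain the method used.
lim = 0

Exponentials with base > 1 dominate every fixed polynomial: for any fixed c, n^c / 7^n → 0 as n → ∞ (e.g. by the ratio test, or by writing 7^n = e^(n ln 7) and noting e^(n ln 7) / n^c → ∞). Hence n^53 · 7^(−n) = n^53 / 7^n → 0.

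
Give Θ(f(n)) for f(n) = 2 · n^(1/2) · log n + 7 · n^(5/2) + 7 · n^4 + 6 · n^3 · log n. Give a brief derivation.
f(n) ∈ Θ(n^4)

Compare the terms by growth order. For large n, n^a · (log n)^b dominates n^a' · (log n)^b' iff a > a', or (a = a' and b > b'). Ranking the 4 terms shows the dominant one is 7 · n^4. Hence f(n) ∈ Θ(n^4).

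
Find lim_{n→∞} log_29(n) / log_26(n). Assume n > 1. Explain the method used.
lim = ln(26) / ln(29) = log_29(26)

Change of base: log_29(n) = ln n / ln 29 and log_26(n) = ln n / ln 26. The ratio is (ln n / ln 29) · (ln 26 / ln n) = ln 26 / ln 29, a constant independent of n. So the limit is ln 26 / ln 29 = log_29(26).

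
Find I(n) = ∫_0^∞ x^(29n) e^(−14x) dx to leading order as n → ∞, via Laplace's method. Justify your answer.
I(n) ~ (sqrt(2π·29n) / 14) · (29n/(14e))^(29n)

Write the integrand as exp(29n ln x − 14x) and set f(x) = 29n ln x − 14x. Then f'(x) = 29n/x − 14 = 0 at x* = 29n/14, and f''(x*) = −29n/x*^2 = −14^2/(29n). Laplace's method (interior maximum) gives
  I(n) ~ e^(f(x*)) · sqrt(2π / |f''(x*)|)
        = exp(29n ln(29n/14) − 29n) · sqrt(2π · 29n / 14^2)
        = (29n/14)^(29n) e^(−29n) · sqrt(2π·29n) / 14
        = (sqrt(2π·29n) / 14) · (29n/(14e))^(29n).
This matches Γ(29n+1)/14^(29n+1) with Stirling applied to Γ.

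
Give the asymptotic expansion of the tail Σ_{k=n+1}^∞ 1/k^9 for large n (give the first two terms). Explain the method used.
Σ_{k>n} 1/k^9 = 1/(8 · n^8) − 1/(2 · n^9) + O(1/n^10)

Compare to the integral: ∫_{n}^∞ x^(−9) dx = [−x^(−8)/8]_{n}^∞ = 1/((9−1)·n^8). The Euler-Maclaurin correction adds −f(n)/2 = −1/(2·n^9). Euler-Maclaurin then gives
  Σ_{k>n} 1/k^9 = ∫_{n}^∞ dx/x^9 − 1/(2·n^9) + O(1/n^10).
(Equivalently this is ζ(9) − Σ_{k≤n} 1/k^9.)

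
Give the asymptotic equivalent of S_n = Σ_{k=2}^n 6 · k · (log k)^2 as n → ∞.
S_n ~ 3 · n^2 · (log n)^2

By integral comparison, S_n = ∫_1^n 6 · x · (log x)^2 dx + O(n · (log n)^2). For the integral, the leading term of ∫_1^n x^1 (log x)^2 dx is n^2/2 · (log n)^2 (by repeated integration by parts; each step lowers the log-exponent and produces a relatively O(1/log n) correction). Hence S_n ~ 3 · n^2 · (log n)^2.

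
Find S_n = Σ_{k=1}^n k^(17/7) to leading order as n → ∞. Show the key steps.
S_n ~ (7/24) · n^(24/7)

Integral comparison: Σ_{k=1}^n k^(17/7) = ∫_0^n x^(17/7) dx + O(n^(17/7)). The integral is n^(1 + 17/7) / (1 + 17/7) = n^((17+7)/7) / ((17+7)/7) = (7/24) · n^(24/7).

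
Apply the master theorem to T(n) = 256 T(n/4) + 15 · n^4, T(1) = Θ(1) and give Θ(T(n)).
T(n) = Θ(n^4 log n)

log_4 256 = 4, and f(n) = 15 · n^4 = Θ(n^(log_4 256)). This is Case 2 of the master theorem: T(n) = Θ(f(n) · log n) = Θ(n^4 log n).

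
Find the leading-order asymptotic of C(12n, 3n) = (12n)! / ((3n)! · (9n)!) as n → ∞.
C(12n, 3n) ~ (256/27)^(3n) · sqrt(2/(3π·3n))

Write N = 3n. Apply Stirling to each factorial:
  (4N)! ~ sqrt(2π·4N) · (4N/e)^(4N),
  N! ~ sqrt(2π N) · (N/e)^N,
  (3N)! ~ sqrt(2π·3N) · (3N/e)^(3N).
The exponential factors combine to (4N)^(4N) / (N^N · (3N)^(3N)) = 4^(4N)/3^(3N) = (4^4/3^3)^N = (256/27)^N.
The square-root prefactors combine to sqrt(2π·4N) / (sqrt(2π N)·sqrt(2π·3N)) = sqrt(4 / (2π·3·N)) = sqrt(2/(3π·3n)).
Substituting N = 3n: C(12n, 3n) ~ (256/27)^(3n) · sqrt(2/(3π·3n)).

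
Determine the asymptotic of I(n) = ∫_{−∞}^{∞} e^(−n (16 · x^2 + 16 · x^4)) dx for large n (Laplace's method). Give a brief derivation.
I(n) ~ sqrt(π/(16n))

φ(x) = 16 · x^2 + 16 · x^4 has its unique global minimum at x* = 0 (since φ'(x) = 32x + 64x^3 = 0 only at x = 0 for real x with both coefficients positive, and φ → ∞ as |x| → ∞). At x* = 0, φ(0) = 0 and φ''(0) = 32. Laplace's method then gives
  I(n) ~ sqrt(2π / (n · φ''(0))) · e^(−n φ(0)) = sqrt(2π / (32n)) = sqrt(π/(16n)).
The 16 · x^4 term contributes only at subleading order (an O(1/n) relative correction).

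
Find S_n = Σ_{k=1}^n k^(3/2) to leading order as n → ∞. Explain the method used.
S_n ~ (2/5) · n^(5/2)

Integral comparison: Σ_{k=1}^n k^(3/2) = ∫_0^n x^(3/2) dx + O(n^(3/2)). The integral is n^(1 + 3/2) / (1 + 3/2) = n^((3+2)/2) / ((3+2)/2) = (2/5) · n^(5/2).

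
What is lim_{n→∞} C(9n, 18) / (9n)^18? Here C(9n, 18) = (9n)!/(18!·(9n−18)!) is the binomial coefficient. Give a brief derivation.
lim = 1/18! = 1/6402373705728000

With N = 9n → ∞: C(N, 18) / N^18 = [N(N−1)…(N−17)] / (18! · N^18) = (1/18!) · 1 · (1 − 1/(9n)) · … · (1 − 17/(9n)). Each factor → 1 as N → ∞, so the limit is 1/18! = 1/6402373705728000.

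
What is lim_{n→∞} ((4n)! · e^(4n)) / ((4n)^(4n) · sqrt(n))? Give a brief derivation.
lim = sqrt(2π·4)

Stirling: (4n)! ~ sqrt(2π·4n) · (4n/e)^(4n). Hence
  (4n)! · e^(4n) / (4n)^(4n) ~ sqrt(2π·4n).
Dividing by sqrt(n): sqrt(2π·4n) / sqrt(n) = sqrt(2π·4) · n^((1−1)/2), so the limit is sqrt(2π·4).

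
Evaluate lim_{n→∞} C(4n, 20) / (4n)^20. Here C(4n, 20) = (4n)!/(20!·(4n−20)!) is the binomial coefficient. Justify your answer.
lim = 1/20! = 1/2432902008176640000

With N = 4n → ∞: C(N, 20) / N^20 = [N(N−1)…(N−19)] / (20! · N^20) = (1/20!) · 1 · (1 − 1/(4n)) · … · (1 − 19/(4n)). Each factor → 1 as N → ∞, so the limit is 1/20! = 1/2432902008176640000.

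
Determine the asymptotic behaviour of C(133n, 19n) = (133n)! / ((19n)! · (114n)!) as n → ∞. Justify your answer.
C(133n, 19n) ~ (823543/46656)^(19n) · sqrt(7/(12π·19n))

Write N = 19n. Apply Stirling to each factorial:
  (7N)! ~ sqrt(2π·7N) · (7N/e)^(7N),
  N! ~ sqrt(2π N) · (N/e)^N,
  (6N)! ~ sqrt(2π·6N) · (6N/e)^(6N).
The exponential factors combine to (7N)^(7N) / (N^N · (6N)^(6N)) = 7^(7N)/6^(6N) = (7^7/6^6)^N = (823543/46656)^N.
The square-root prefactors combine to sqrt(2π·7N) / (sqrt(2π N)·sqrt(2π·6N)) = sqrt(7 / (2π·6·N)) = sqrt(7/(12π·19n)).
Substituting N = 19n: C(133n, 19n) ~ (823543/46656)^(19n) · sqrt(7/(12π·19n)).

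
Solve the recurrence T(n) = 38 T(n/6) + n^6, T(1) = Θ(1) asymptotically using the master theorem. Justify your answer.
T(n) = Θ(n^6)

log_6 38 ≈ 2.030. f(n) = n^6 dominates n^(log_6 38) since 6 > 2.030, and the regularity condition a·f(n/b) = 38·(n/6)^6 = (38/46656)·n^6 ≤ c·f(n) holds with c = 38/46656 ≈ 0.000814 < 1. So this is Case 3: T(n) = Θ(f(n)) = Θ(n^6).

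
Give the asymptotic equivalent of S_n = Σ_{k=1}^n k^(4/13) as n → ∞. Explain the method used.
S_n ~ (13/17) · n^(17/13)

Integral comparison: Σ_{k=1}^n k^(4/13) = ∫_0^n x^(4/13) dx + O(n^(4/13)). The integral is n^(1 + 4/13) / (1 + 4/13) = n^((4+13)/13) / ((4+13)/13) = (13/17) · n^(17/13).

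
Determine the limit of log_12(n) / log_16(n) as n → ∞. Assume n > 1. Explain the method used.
lim = ln(16) / ln(12) = log_12(16)

Change of base: log_12(n) = ln n / ln 12 and log_16(n) = ln n / ln 16. The ratio is (ln n / ln 12) · (ln 16 / ln n) = ln 16 / ln 12, a constant independent of n. So the limit is ln 16 / ln 12 = log_12(16).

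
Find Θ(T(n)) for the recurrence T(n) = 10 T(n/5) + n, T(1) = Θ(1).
T(n) = Θ(n^(log_5 10))

Master theorem: compare f(n) = n to n^(log_5 10) where log_5 10 ≈ 1.431. Since 1 < log_5 10, we have f(n) = O(n^(log_5 10 − ε)) for some ε > 0 — Case 1. Hence T(n) = Θ(n^(log_5 10)).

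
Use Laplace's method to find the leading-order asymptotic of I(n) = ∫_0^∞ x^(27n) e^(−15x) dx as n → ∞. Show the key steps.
I(n) ~ (sqrt(2π·27n) / 15) · (27n/(15e))^(27n)

Write the integrand as exp(27n ln x − 15x) and set f(x) = 27n ln x − 15x. Then f'(x) = 27n/x − 15 = 0 at x* = 27n/15, and f''(x*) = −27n/x*^2 = −15^2/(27n). Laplace's method (interior maximum) gives
  I(n) ~ e^(f(x*)) · sqrt(2π / |f''(x*)|)
        = exp(27n ln(27n/15) − 27n) · sqrt(2π · 27n / 15^2)
        = (27n/15)^(27n) e^(−27n) · sqrt(2π·27n) / 15
        = (sqrt(2π·27n) / 15) · (27n/(15e))^(27n).
This matches Γ(27n+1)/15^(27n+1) with Stirling applied to Γ.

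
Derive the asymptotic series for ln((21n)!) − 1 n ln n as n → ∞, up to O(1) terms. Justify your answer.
ln((21n)!) − 1 n ln n = 20 n ln n + 21(ln 21 − 1) n + (1/2) ln(2π·21n) + O(1/n)

Stirling: ln((21n)!) = 21n ln(21n) − 21n + (1/2) ln(2π·21n) + O(1/n).
Expand 21n ln(21n) = 21n (ln n + ln 21) = 21n ln n + 21n ln 21.
Subtract 1n ln n: leading term is (21 − 1) n ln n = 20 n ln n. The next term is 21n ln 21 − 21n = 21(ln 21 − 1) n. Then the (1/2) ln(2π·21n) correction.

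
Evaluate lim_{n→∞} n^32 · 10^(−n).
lim = 0

Exponentials with base > 1 dominate every fixed polynomial: for any fixed c, n^c / 10^n → 0 as n → ∞ (e.g. by the ratio test, or by writing 10^n = e^(n ln 10) and noting e^(n ln 10) / n^c → ∞). Hence n^32 · 10^(−n) = n^32 / 10^n → 0.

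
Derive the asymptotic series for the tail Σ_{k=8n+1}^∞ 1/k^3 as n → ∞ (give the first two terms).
Σ_{k>8n} 1/k^3 = 1/(2 · (8n)^2) − 1/(2 · (8n)^3) + O(1/(8n)^4)

Compare to the integral: ∫_{8n}^∞ x^(−3) dx = [−x^(−2)/2]_{8n}^∞ = 1/((3−1)·(8n)^2). The Euler-Maclaurin correction adds −f(8n)/2 = −1/(2·(8n)^3). Euler-Maclaurin then gives
  Σ_{k>8n} 1/k^3 = ∫_{8n}^∞ dx/x^3 − 1/(2·(8n)^3) + O(1/(8n)^4).
(Equivalently this is ζ(3) − Σ_{k≤8n} 1/k^3.)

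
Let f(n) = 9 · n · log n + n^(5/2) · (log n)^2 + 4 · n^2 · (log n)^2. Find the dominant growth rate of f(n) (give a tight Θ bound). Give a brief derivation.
f(n) ∈ Θ(n^(5/2) · (log n)^2)

Compare the terms by growth order. For large n, n^a · (log n)^b dominates n^a' · (log n)^b' iff a > a', or (a = a' and b > b'). Ranking the 3 terms shows the dominant one is n^(5/2) · (log n)^2. Hence f(n) ∈ Θ(n^(5/2) · (log n)^2).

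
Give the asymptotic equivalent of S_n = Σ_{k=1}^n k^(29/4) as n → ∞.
S_n ~ (4/33) · n^(33/4)

Integral comparison: Σ_{k=1}^n k^(29/4) = ∫_0^n x^(29/4) dx + O(n^(29/4)). The integral is n^(1 + 29/4) / (1 + 29/4) = n^((29+4)/4) / ((29+4)/4) = (4/33) · n^(33/4).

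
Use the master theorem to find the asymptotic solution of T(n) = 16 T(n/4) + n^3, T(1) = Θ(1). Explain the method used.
T(n) = Θ(n^3)

log_4 16 ≈ 2.000. f(n) = n^3 dominates n^(log_4 16) since 3 > 2.000, and the regularity condition a·f(n/b) = 16·(n/4)^3 = (16/64)·n^3 ≤ c·f(n) holds with c = 16/64 ≈ 0.25 < 1. So this is Case 3: T(n) = Θ(f(n)) = Θ(n^3).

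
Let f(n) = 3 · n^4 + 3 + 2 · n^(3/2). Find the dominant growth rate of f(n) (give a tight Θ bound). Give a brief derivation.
f(n) ∈ Θ(n^4)

Compare the terms by growth order. For large n, n^a · (log n)^b dominates n^a' · (log n)^b' iff a > a', or (a = a' and b > b'). Ranking the 3 terms shows the dominant one is 3 · n^4. Hence f(n) ∈ Θ(n^4).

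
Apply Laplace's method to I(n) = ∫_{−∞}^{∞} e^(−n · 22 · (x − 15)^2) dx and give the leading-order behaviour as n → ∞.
I(n) = sqrt(π/(22n))

Here φ(x) = 22 · (x − 15)^2 has its unique minimum at x* = 15 with φ(x*) = 0 and φ''(x*) = 44. Laplace's method gives
  I(n) ~ e^(−n φ(x*)) · sqrt(2π / (n · φ''(x*))) = sqrt(2π / (44n)) = sqrt(π/(22n)).
This is exact: substituting u = (x − 15)·sqrt(22n) gives I(n) = (1/sqrt(22n)) ∫_{−∞}^{∞} e^(−u^2) du = sqrt(π/(22n)).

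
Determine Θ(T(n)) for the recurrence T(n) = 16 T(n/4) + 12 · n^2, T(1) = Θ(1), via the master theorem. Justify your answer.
T(n) = Θ(n^2 log n)

log_4 16 = 2, and f(n) = 12 · n^2 = Θ(n^(log_4 16)). This is Case 2 of the master theorem: T(n) = Θ(f(n) · log n) = Θ(n^2 log n).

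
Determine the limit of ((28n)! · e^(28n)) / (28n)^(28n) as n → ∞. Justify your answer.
lim = ∞

Stirling: (28n)! ~ sqrt(2π·28n) · (28n/e)^(28n). Hence
  (28n)! · e^(28n) / (28n)^(28n) ~ sqrt(2π·28n) = sqrt(2π·28) · sqrt(n) → ∞.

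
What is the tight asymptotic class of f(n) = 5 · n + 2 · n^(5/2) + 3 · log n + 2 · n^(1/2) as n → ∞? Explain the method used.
f(n) ∈ Θ(n^(5/2))

Compare the terms by growth order. For large n, n^a · (log n)^b dominates n^a' · (log n)^b' iff a > a', or (a = a' and b > b'). Ranking the 4 terms shows the dominant one is 2 · n^(5/2). Hence f(n) ∈ Θ(n^(5/2)).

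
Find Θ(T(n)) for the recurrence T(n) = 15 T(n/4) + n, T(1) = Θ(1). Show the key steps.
T(n) = Θ(n^(log_4 15))

Master theorem: compare f(n) = n to n^(log_4 15) where log_4 15 ≈ 1.953. Since 1 < log_4 15, we have f(n) = O(n^(log_4 15 − ε)) for some ε > 0 — Case 1. Hence T(n) = Θ(n^(log_4 15)).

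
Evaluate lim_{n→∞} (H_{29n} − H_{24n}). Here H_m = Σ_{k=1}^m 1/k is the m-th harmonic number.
lim = ln(29/24)

Euler-Maclaurin gives H_m = ln m + γ + 1/(2m) + O(1/m^2). The γ and O(1/m) terms cancel in the difference:
  H_{29n} − H_{24n} = ln(29n) − ln(24n) + O(1/n) = ln(29/24) + O(1/n).
Hence the limit is ln(29/24).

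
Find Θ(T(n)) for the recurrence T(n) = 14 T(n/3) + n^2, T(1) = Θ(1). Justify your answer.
T(n) = Θ(n^(log_3 14))

Master theorem: compare f(n) = n^2 to n^(log_3 14) where log_3 14 ≈ 2.402. Since 2 < log_3 14, we have f(n) = O(n^(log_3 14 − ε)) for some ε > 0 — Case 1. Hence T(n) = Θ(n^(log_3 14)).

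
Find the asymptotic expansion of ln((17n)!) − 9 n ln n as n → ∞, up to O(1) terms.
ln((17n)!) − 9 n ln n = 8 n ln n + 17(ln 17 − 1) n + (1/2) ln(2π·17n) + O(1/n)

Stirling: ln((17n)!) = 17n ln(17n) − 17n + (1/2) ln(2π·17n) + O(1/n).
Expand 17n ln(17n) = 17n (ln n + ln 17) = 17n ln n + 17n ln 17.
Subtract 9n ln n: leading term is (17 − 9) n ln n = 8 n ln n. The next term is 17n ln 17 − 17n = 17(ln 17 − 1) n. Then the (1/2) ln(2π·17n) correction.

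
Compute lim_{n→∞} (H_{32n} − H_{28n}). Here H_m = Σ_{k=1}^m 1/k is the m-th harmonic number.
lim = ln(32/28) = ln(8/7)

Euler-Maclaurin gives H_m = ln m + γ + 1/(2m) + O(1/m^2). The γ and O(1/m) terms cancel in the difference:
  H_{32n} − H_{28n} = ln(32n) − ln(28n) + O(1/n) = ln(32/28) + O(1/n).
Hence the limit is ln(32/28) = ln(8/7).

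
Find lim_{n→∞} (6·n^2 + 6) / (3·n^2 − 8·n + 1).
lim = 6/3 = 2

For large n the leading n^2 terms dominate both numerator and denominator. Dividing top and bottom by n^2, every other term tends to 0, leaving 6/3 = 2.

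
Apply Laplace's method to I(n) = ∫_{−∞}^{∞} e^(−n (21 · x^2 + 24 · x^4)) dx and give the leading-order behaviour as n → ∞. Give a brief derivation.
I(n) ~ sqrt(π/(21n))

φ(x) = 21 · x^2 + 24 · x^4 has its unique global minimum at x* = 0 (since φ'(x) = 42x + 96x^3 = 0 only at x = 0 for real x with both coefficients positive, and φ → ∞ as |x| → ∞). At x* = 0, φ(0) = 0 and φ''(0) = 42. Laplace's method then gives
  I(n) ~ sqrt(2π / (n · φ''(0))) · e^(−n φ(0)) = sqrt(2π / (42n)) = sqrt(π/(21n)).
The 24 · x^4 term contributes only at subleading order (an O(1/n) relative correction).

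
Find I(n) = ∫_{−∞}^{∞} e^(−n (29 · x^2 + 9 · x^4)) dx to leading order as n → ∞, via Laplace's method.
I(n) ~ sqrt(π/(29n))

φ(x) = 29 · x^2 + 9 · x^4 has its unique global minimum at x* = 0 (since φ'(x) = 58x + 36x^3 = 0 only at x = 0 for real x with both coefficients positive, and φ → ∞ as |x| → ∞). At x* = 0, φ(0) = 0 and φ''(0) = 58. Laplace's method then gives
  I(n) ~ sqrt(2π / (n · φ''(0))) · e^(−n φ(0)) = sqrt(2π / (58n)) = sqrt(π/(29n)).
The 9 · x^4 term contributes only at subleading order (an O(1/n) relative correction).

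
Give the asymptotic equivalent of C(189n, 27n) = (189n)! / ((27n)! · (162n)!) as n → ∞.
C(189n, 27n) ~ (823543/46656)^(27n) · sqrt(7/(12π·27n))

Write N = 27n. Apply Stirling to each factorial:
  (7N)! ~ sqrt(2π·7N) · (7N/e)^(7N),
  N! ~ sqrt(2π N) · (N/e)^N,
  (6N)! ~ sqrt(2π·6N) · (6N/e)^(6N).
The exponential factors combine to (7N)^(7N) / (N^N · (6N)^(6N)) = 7^(7N)/6^(6N) = (7^7/6^6)^N = (823543/46656)^N.
The square-root prefactors combine to sqrt(2π·7N) / (sqrt(2π N)·sqrt(2π·6N)) = sqrt(7 / (2π·6·N)) = sqrt(7/(12π·27n)).
Substituting N = 27n: C(189n, 27n) ~ (823543/46656)^(27n) · sqrt(7/(12π·27n)).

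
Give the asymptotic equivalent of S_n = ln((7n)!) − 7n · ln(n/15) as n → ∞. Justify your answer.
S_n ~ 7n · (ln 105 − 1) + O(ln n)

Stirling: ln((7n)!) = 7n ln(7n) − 7n + O(ln n).
  S_n = 7n ln(7n) − 7n − 7n ln(n/15) + O(ln n)
      = 7n ln(7n) − 7n ln n + 7n ln 15 − 7n + O(ln n)
      = 7n ln 7 + 7n ln 15 − 7n + O(ln n)
      = 7n (ln 105 − 1) + O(ln n).
Numerically ln(105) − 1 ≈ 3.6540.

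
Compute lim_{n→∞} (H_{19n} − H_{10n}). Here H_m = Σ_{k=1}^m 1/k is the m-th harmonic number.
lim = ln(19/10)

Euler-Maclaurin gives H_m = ln m + γ + 1/(2m) + O(1/m^2). The γ and O(1/m) terms cancel in the difference:
  H_{19n} − H_{10n} = ln(19n) − ln(10n) + O(1/n) = ln(19/10) + O(1/n).
Hence the limit is ln(19/10).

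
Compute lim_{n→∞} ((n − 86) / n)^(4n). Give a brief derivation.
lim = e^(−344)

Rewrite as (1 − 86/n)^(4n). By the standard limit (1 + x/n)^n → e^x, we have (1 − 86/n)^n → e^(−86), and raising to the 4th power gives e^(−344).
More precisely, ln[(1 − 86/n)^(4n)] = 4n · ln(1 − 86/n) = 4n · (-86/n + O(1/n^2)) = -344 + O(1/n) → -344.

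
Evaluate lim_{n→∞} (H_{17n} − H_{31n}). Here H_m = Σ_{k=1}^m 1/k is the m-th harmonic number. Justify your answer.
lim = ln(17/31)

Euler-Maclaurin gives H_m = ln m + γ + 1/(2m) + O(1/m^2). The γ and O(1/m) terms cancel in the difference:
  H_{17n} − H_{31n} = ln(17n) − ln(31n) + O(1/n) = ln(17/31) + O(1/n).
Hence the limit is ln(17/31).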